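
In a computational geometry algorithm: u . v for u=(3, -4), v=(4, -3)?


u . v = u_x*v_x + u_y*v_y = 3*4 + (-4)*(-3)
= 12 + 12 = 24

24


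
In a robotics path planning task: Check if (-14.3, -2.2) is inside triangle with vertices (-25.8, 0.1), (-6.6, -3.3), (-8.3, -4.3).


Cross products: AB x AP = -5.06, BC x BP = -9.57, CA x CP = -10.35
All same sign? yes

Yes, inside


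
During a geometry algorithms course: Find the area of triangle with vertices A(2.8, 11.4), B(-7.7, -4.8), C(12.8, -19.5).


Area = |x_A(y_B-y_C) + x_B(y_C-y_A) + x_C(y_A-y_B)|/2
= |41.16 + 237.93 + 207.36|/2
= 486.45/2 = 243.225

243.225


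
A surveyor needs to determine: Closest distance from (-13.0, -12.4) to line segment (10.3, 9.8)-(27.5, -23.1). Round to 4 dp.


Project P onto AB: t = 0.2392 (clamped to [0,1])
Closest point on segment: (14.4135, 1.9317)
Distance: 30.9338

30.9338


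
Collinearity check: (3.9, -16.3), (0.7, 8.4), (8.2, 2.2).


Cross product: (0.7-3.9)*(2.2-(-16.3)) - (8.4-(-16.3))*(8.2-3.9)
= -165.41

No, not collinear


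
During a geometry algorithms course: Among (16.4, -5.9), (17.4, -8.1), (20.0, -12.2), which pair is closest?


d(P0,P1) = 2.4166, d(P0,P2) = 7.256, d(P1,P2) = 4.8549
Closest: P0 and P1

Closest pair: (16.4, -5.9) and (17.4, -8.1), distance = 2.4166


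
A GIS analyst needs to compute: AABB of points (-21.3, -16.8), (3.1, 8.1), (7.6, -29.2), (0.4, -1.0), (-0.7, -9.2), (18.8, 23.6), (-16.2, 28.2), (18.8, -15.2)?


x range: [-21.3, 18.8]
y range: [-29.2, 28.2]
Bounding box: (-21.3,-29.2) to (18.8,28.2)

(-21.3,-29.2) to (18.8,28.2)


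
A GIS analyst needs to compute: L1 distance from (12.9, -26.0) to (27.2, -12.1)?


|12.9-27.2| + |(-26)-(-12.1)| = 14.3 + 13.9 = 28.2

28.2


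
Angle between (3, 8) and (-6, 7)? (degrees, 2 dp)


u.v = 38, |u| = sqrt(73) = 8.544, |v| = sqrt(85) = 9.2195
cos(theta) = u.v/(|u||v|) = 38/sqrt(6205) = 0.482406
theta = acos(0.482406) = 61.16 degrees

61.16 degrees


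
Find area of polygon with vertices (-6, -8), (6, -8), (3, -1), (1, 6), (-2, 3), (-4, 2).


Shoelace sum: ((-6)*(-8) - 6*(-8)) + (6*(-1) - 3*(-8)) + (3*6 - 1*(-1)) + (1*3 - (-2)*6) + ((-2)*2 - (-4)*3) + ((-4)*(-8) - (-6)*2)
= 200
Area = |200|/2 = 100

100


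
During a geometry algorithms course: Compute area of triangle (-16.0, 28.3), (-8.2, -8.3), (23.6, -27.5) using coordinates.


Area = |x_A(y_B-y_C) + x_B(y_C-y_A) + x_C(y_A-y_B)|/2
= |(-307.2) + 457.56 + 863.76|/2
= 1014.12/2 = 507.06

507.06


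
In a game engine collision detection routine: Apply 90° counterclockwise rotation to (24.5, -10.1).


90° CCW: (x,y) -> (-y, x)
(24.5,-10.1) -> (10.1, 24.5)

(10.1, 24.5)


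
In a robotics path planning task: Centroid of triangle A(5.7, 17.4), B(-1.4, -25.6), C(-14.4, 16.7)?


Centroid = ((x_A+x_B+x_C)/3, (y_A+y_B+y_C)/3)
= ((5.7+(-1.4)+(-14.4))/3, (17.4+(-25.6)+16.7)/3)
= (-3.3667, 2.8333)

(-3.3667, 2.8333)


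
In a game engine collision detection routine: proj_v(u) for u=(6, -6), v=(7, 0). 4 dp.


u.v = 42, |v| = sqrt(49) = 7
Scalar projection = u.v / |v| = 42 / sqrt(49) = 6

6


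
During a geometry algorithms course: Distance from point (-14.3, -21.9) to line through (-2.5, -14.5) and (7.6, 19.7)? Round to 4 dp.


|cross product| = 328.82
|line direction| = sqrt(1271.65) = 35.6602
Distance = 328.82/sqrt(1271.65) = 9.2209

9.2209


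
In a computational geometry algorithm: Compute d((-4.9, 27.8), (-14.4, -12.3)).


dx=-9.5, dy=-40.1
d^2 = (-9.5)^2 + (-40.1)^2 = 1698.26
d = sqrt(1698.26) = 41.21

41.21


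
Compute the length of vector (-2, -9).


|u| = sqrt((-2)^2 + (-9)^2) = sqrt(85) = 9.2195

9.2195


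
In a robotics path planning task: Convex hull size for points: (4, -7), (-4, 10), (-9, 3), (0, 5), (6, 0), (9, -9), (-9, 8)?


Convex hull vertices (CCW): (-9, 3), (4, -7), (9, -9), (6, 0), (-4, 10), (-9, 8)
Count = 6

6


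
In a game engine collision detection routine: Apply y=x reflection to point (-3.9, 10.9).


Reflection over y=x: (x,y) -> (y,x)
(-3.9, 10.9) -> (10.9, -3.9)

(10.9, -3.9)


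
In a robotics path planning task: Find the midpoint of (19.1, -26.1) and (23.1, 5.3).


M = ((19.1+23.1)/2, ((-26.1)+5.3)/2)
= (21.1, -10.4)

(21.1, -10.4)


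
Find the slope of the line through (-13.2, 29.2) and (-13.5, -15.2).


slope = (y2-y1)/(x2-x1) = ((-15.2)-29.2)/((-13.5)-(-13.2)) = (-44.4)/(-0.3) = 148

148


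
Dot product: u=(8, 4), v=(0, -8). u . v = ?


u . v = u_x*v_x + u_y*v_y = 8*0 + 4*(-8)
= 0 + (-32) = -32

-32


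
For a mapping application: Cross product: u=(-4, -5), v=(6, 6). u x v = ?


u x v = u_x*v_y - u_y*v_x = (-4)*6 - (-5)*6
= (-24) - (-30) = 6

6


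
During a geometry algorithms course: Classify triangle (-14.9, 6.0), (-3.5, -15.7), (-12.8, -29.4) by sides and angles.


Side lengths squared: AB^2=600.85, BC^2=274.18, CA^2=1257.57
Sorted: [274.18, 600.85, 1257.57]
By sides: Scalene, By angles: Obtuse

Scalene, Obtuse


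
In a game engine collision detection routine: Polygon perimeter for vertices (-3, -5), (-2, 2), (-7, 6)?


Sides: (-3, -5)->(-2, 2): sqrt(50) = 7.071068, (-2, 2)->(-7, 6): sqrt(41) = 6.403124, (-7, 6)->(-3, -5): sqrt(137) = 11.7047
Sum = 25.178892
Perimeter = 25.1789

25.1789


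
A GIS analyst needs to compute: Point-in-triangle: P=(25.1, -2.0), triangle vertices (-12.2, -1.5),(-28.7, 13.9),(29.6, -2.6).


Cross products: AB x AP = -566.17, BC x BP = -39.27, CA x CP = -20.13
All same sign? yes

Yes, inside


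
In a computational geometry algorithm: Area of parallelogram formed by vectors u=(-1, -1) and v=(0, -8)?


|u x v| = |(-1)*(-8) - (-1)*0|
= |8 - 0| = 8

8


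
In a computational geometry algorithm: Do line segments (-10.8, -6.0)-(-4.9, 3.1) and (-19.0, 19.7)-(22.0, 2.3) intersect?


Cross products: d1=-911.02, d2=-435.26, d3=226.25, d4=-249.51
d1*d2 < 0 and d3*d4 < 0? no

No, they don't intersect


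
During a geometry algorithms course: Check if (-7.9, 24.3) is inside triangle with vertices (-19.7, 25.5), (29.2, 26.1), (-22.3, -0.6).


Cross products: AB x AP = -65.76, BC x BP = -897.87, CA x CP = -311.1
All same sign? yes

Yes, inside


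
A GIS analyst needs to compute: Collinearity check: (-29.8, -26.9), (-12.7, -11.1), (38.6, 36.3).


Cross product: ((-12.7)-(-29.8))*(36.3-(-26.9)) - ((-11.1)-(-26.9))*(38.6-(-29.8))
= 0

Yes, collinear


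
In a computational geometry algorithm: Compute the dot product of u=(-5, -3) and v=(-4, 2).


u . v = u_x*v_x + u_y*v_y = (-5)*(-4) + (-3)*2
= 20 + (-6) = 14

14


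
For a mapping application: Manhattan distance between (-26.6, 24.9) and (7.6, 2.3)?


|(-26.6)-7.6| + |24.9-2.3| = 34.2 + 22.6 = 56.8

56.8


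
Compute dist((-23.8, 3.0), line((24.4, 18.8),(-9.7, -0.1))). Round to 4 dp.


|cross product| = 372.2
|line direction| = sqrt(1520.02) = 38.9874
Distance = 372.2/sqrt(1520.02) = 9.5467

9.5467


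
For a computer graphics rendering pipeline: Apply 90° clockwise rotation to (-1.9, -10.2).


90° CW: (x,y) -> (y, -x)
(-1.9,-10.2) -> (-10.2, 1.9)

(-10.2, 1.9)


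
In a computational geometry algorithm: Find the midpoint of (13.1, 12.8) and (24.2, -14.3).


M = ((13.1+24.2)/2, (12.8+(-14.3))/2)
= (18.65, -0.75)

(18.65, -0.75)


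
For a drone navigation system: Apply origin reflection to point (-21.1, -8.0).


Reflection over origin: (x,y) -> (-x,-y)
(-21.1, -8) -> (21.1, 8)

(21.1, 8)


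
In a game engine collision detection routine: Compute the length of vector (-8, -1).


|u| = sqrt((-8)^2 + (-1)^2) = sqrt(65) = 8.0623

8.0623


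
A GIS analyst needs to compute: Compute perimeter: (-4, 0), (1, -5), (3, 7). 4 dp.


Sides: (-4, 0)->(1, -5): sqrt(50) = 7.071068, (1, -5)->(3, 7): sqrt(148) = 12.165525, (3, 7)->(-4, 0): sqrt(98) = 9.899495
Sum = 29.136088
Perimeter = 29.1361

29.1361


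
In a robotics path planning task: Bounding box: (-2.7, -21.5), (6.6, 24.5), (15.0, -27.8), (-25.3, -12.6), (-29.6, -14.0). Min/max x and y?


x range: [-29.6, 15]
y range: [-27.8, 24.5]
Bounding box: (-29.6,-27.8) to (15,24.5)

(-29.6,-27.8) to (15,24.5)


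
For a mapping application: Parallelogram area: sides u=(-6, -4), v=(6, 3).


|u x v| = |(-6)*3 - (-4)*6|
= |(-18) - (-24)| = 6

6


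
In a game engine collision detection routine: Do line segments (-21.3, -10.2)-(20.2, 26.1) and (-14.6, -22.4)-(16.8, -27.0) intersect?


Cross products: d1=352.26, d2=1682.98, d3=-749.51, d4=-2080.23
d1*d2 < 0 and d3*d4 < 0? no

No, they don't intersect


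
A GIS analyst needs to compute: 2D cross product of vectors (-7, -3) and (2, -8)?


u x v = u_x*v_y - u_y*v_x = (-7)*(-8) - (-3)*2
= 56 - (-6) = 62

62


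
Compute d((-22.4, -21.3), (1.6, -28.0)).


dx=24, dy=-6.7
d^2 = 24^2 + (-6.7)^2 = 620.89
d = sqrt(620.89) = 24.9177

24.9177


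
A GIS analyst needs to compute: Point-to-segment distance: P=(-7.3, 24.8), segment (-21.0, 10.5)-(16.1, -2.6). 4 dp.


Project P onto AB: t = 0.2073 (clamped to [0,1])
Closest point on segment: (-13.3083, 7.7841)
Distance: 18.0455

18.0455


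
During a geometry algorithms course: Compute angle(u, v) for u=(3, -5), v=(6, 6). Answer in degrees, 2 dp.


u.v = -12, |u| = sqrt(34) = 5.831, |v| = sqrt(72) = 8.4853
cos(theta) = u.v/(|u||v|) = -12/sqrt(2448) = -0.242536
theta = acos(-0.242536) = 104.04 degrees

104.04 degrees


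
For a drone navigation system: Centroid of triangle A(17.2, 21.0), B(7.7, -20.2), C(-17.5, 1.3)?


Centroid = ((x_A+x_B+x_C)/3, (y_A+y_B+y_C)/3)
= ((17.2+7.7+(-17.5))/3, (21+(-20.2)+1.3)/3)
= (2.4667, 0.7)

(2.4667, 0.7)


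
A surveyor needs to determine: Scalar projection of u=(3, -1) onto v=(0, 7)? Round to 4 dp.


u.v = -7, |v| = sqrt(49) = 7
Scalar projection = u.v / |v| = -7 / sqrt(49) = -1

-1


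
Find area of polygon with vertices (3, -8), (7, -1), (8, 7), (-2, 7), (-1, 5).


Shoelace sum: (3*(-1) - 7*(-8)) + (7*7 - 8*(-1)) + (8*7 - (-2)*7) + ((-2)*5 - (-1)*7) + ((-1)*(-8) - 3*5)
= 170
Area = |170|/2 = 85

85


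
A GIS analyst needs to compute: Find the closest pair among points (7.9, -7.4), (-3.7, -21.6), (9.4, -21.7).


d(P0,P1) = 18.3358, d(P0,P2) = 14.3785, d(P1,P2) = 13.1004
Closest: P1 and P2

Closest pair: (-3.7, -21.6) and (9.4, -21.7), distance = 13.1004


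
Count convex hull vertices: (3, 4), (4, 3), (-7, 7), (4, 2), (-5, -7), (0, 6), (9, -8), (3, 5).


Convex hull vertices (CCW): (-7, 7), (-5, -7), (9, -8), (4, 3), (3, 5), (0, 6)
Count = 6

6


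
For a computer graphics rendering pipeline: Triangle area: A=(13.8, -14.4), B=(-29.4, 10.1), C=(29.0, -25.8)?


Area = |x_A(y_B-y_C) + x_B(y_C-y_A) + x_C(y_A-y_B)|/2
= |495.42 + 335.16 + (-710.5)|/2
= 120.08/2 = 60.04

60.04


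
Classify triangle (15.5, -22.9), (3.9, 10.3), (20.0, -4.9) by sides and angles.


Side lengths squared: AB^2=1236.8, BC^2=490.25, CA^2=344.25
Sorted: [344.25, 490.25, 1236.8]
By sides: Scalene, By angles: Obtuse

Scalene, Obtuse


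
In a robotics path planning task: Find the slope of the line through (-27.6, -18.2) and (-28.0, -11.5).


slope = (y2-y1)/(x2-x1) = ((-11.5)-(-18.2))/((-28)-(-27.6)) = 6.7/(-0.4) = -16.75

-16.75


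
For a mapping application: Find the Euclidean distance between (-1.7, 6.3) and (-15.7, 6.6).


dx=-14, dy=0.3
d^2 = (-14)^2 + 0.3^2 = 196.09
d = sqrt(196.09) = 14.0032

14.0032


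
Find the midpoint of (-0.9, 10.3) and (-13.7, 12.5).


M = (((-0.9)+(-13.7))/2, (10.3+12.5)/2)
= (-7.3, 11.4)

(-7.3, 11.4)


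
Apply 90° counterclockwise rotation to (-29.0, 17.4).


90° CCW: (x,y) -> (-y, x)
(-29,17.4) -> (-17.4, -29)

(-17.4, -29)


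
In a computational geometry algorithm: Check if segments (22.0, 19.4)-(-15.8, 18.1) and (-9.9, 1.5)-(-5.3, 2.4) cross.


Cross products: d1=53.63, d2=81.67, d3=635.15, d4=607.11
d1*d2 < 0 and d3*d4 < 0? no

No, they don't intersect


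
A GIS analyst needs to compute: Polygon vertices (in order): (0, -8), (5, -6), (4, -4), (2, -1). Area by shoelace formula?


Shoelace sum: (0*(-6) - 5*(-8)) + (5*(-4) - 4*(-6)) + (4*(-1) - 2*(-4)) + (2*(-8) - 0*(-1))
= 32
Area = |32|/2 = 16

16


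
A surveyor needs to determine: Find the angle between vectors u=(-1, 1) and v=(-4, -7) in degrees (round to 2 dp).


u.v = -3, |u| = sqrt(2) = 1.4142, |v| = sqrt(65) = 8.0623
cos(theta) = u.v/(|u||v|) = -3/sqrt(130) = -0.263117
theta = acos(-0.263117) = 105.26 degrees

105.26 degrees


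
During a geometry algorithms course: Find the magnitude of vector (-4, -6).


|u| = sqrt((-4)^2 + (-6)^2) = sqrt(52) = 7.2111

7.2111


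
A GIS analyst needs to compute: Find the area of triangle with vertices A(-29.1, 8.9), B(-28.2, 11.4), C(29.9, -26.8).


Area = |x_A(y_B-y_C) + x_B(y_C-y_A) + x_C(y_A-y_B)|/2
= |(-1111.62) + 1006.74 + (-74.75)|/2
= 179.63/2 = 89.815

89.815


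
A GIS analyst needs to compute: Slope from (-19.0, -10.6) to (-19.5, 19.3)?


slope = (y2-y1)/(x2-x1) = (19.3-(-10.6))/((-19.5)-(-19)) = 29.9/(-0.5) = -59.8

-59.8


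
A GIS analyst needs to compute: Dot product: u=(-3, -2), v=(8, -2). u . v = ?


u . v = u_x*v_x + u_y*v_y = (-3)*8 + (-2)*(-2)
= (-24) + 4 = -20

-20


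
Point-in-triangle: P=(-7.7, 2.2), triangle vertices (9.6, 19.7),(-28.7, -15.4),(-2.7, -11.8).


Cross products: AB x AP = 63.02, BC x BP = 382, CA x CP = 329.7
All same sign? yes

Yes, inside


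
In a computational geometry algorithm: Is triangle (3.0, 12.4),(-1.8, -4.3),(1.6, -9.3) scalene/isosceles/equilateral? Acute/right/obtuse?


Side lengths squared: AB^2=301.93, BC^2=36.56, CA^2=472.85
Sorted: [36.56, 301.93, 472.85]
By sides: Scalene, By angles: Obtuse

Scalene, Obtuse


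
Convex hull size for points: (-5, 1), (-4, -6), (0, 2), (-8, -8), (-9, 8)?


Convex hull vertices (CCW): (-9, 8), (-8, -8), (-4, -6), (0, 2)
Count = 4

4


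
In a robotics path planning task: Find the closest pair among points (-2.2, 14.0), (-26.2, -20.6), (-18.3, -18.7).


d(P0,P1) = 42.1089, d(P0,P2) = 36.4486, d(P1,P2) = 8.1253
Closest: P1 and P2

Closest pair: (-26.2, -20.6) and (-18.3, -18.7), distance = 8.1253


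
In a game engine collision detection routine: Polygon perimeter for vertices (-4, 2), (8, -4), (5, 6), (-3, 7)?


Sides: (-4, 2)->(8, -4): sqrt(180) = 13.416408, (8, -4)->(5, 6): sqrt(109) = 10.440307, (5, 6)->(-3, 7): sqrt(65) = 8.062258, (-3, 7)->(-4, 2): sqrt(26) = 5.09902
Sum = 37.017993
Perimeter = 37.018

37.018


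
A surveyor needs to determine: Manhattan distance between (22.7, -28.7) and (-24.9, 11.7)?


|22.7-(-24.9)| + |(-28.7)-11.7| = 47.6 + 40.4 = 88

88


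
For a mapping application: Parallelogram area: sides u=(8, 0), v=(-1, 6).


|u x v| = |8*6 - 0*(-1)|
= |48 - 0| = 48

48


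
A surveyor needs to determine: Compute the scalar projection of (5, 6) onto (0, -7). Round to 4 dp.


u.v = -42, |v| = sqrt(49) = 7
Scalar projection = u.v / |v| = -42 / sqrt(49) = -6

-6


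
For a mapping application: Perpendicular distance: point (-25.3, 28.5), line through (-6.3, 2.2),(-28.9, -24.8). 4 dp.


|cross product| = 1107.38
|line direction| = sqrt(1239.76) = 35.2102
Distance = 1107.38/sqrt(1239.76) = 31.4505

31.4505


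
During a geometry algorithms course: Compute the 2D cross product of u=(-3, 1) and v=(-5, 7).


u x v = u_x*v_y - u_y*v_x = (-3)*7 - 1*(-5)
= (-21) - (-5) = -16

-16


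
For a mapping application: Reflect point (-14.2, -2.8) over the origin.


Reflection over origin: (x,y) -> (-x,-y)
(-14.2, -2.8) -> (14.2, 2.8)

(14.2, 2.8)


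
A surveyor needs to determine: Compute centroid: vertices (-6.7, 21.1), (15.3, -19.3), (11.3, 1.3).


Centroid = ((x_A+x_B+x_C)/3, (y_A+y_B+y_C)/3)
= (((-6.7)+15.3+11.3)/3, (21.1+(-19.3)+1.3)/3)
= (6.6333, 1.0333)

(6.6333, 1.0333)


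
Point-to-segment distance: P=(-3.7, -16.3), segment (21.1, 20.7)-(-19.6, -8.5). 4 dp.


Project P onto AB: t = 0.8329 (clamped to [0,1])
Closest point on segment: (-12.7975, -3.6196)
Distance: 15.6063

15.6063


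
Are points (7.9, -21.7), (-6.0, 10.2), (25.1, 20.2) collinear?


Cross product: ((-6)-7.9)*(20.2-(-21.7)) - (10.2-(-21.7))*(25.1-7.9)
= -1131.09

No, not collinear


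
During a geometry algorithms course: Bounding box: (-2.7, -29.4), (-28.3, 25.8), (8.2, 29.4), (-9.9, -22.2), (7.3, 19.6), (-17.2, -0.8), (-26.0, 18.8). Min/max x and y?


x range: [-28.3, 8.2]
y range: [-29.4, 29.4]
Bounding box: (-28.3,-29.4) to (8.2,29.4)

(-28.3,-29.4) to (8.2,29.4)


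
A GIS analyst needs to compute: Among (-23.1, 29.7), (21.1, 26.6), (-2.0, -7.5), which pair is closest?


d(P0,P1) = 44.3086, d(P0,P2) = 42.7674, d(P1,P2) = 41.1876
Closest: P1 and P2

Closest pair: (21.1, 26.6) and (-2.0, -7.5), distance = 41.1876


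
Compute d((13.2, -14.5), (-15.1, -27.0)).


dx=-28.3, dy=-12.5
d^2 = (-28.3)^2 + (-12.5)^2 = 957.14
d = sqrt(957.14) = 30.9377

30.9377


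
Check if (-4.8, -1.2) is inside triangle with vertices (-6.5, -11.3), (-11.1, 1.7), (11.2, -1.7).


Cross products: AB x AP = -68.56, BC x BP = -43.25, CA x CP = -162.45
All same sign? yes

Yes, inside


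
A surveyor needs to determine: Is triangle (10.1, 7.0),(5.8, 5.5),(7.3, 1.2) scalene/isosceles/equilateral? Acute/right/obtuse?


Side lengths squared: AB^2=20.74, BC^2=20.74, CA^2=41.48
Sorted: [20.74, 20.74, 41.48]
By sides: Isosceles, By angles: Right

Isosceles, Right


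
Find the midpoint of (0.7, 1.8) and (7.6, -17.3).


M = ((0.7+7.6)/2, (1.8+(-17.3))/2)
= (4.15, -7.75)

(4.15, -7.75)


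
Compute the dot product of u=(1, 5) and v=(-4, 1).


u . v = u_x*v_x + u_y*v_y = 1*(-4) + 5*1
= (-4) + 5 = 1

1


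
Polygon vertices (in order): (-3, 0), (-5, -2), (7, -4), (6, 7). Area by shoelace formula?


Shoelace sum: ((-3)*(-2) - (-5)*0) + ((-5)*(-4) - 7*(-2)) + (7*7 - 6*(-4)) + (6*0 - (-3)*7)
= 134
Area = |134|/2 = 67

67


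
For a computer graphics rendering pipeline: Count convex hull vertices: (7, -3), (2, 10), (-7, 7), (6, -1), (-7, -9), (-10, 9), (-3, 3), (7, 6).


Convex hull vertices (CCW): (-10, 9), (-7, -9), (7, -3), (7, 6), (2, 10)
Count = 5

5


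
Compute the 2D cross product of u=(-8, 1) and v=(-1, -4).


u x v = u_x*v_y - u_y*v_x = (-8)*(-4) - 1*(-1)
= 32 - (-1) = 33

33


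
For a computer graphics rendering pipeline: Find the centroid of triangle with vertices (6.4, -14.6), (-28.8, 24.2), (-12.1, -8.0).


Centroid = ((x_A+x_B+x_C)/3, (y_A+y_B+y_C)/3)
= ((6.4+(-28.8)+(-12.1))/3, ((-14.6)+24.2+(-8))/3)
= (-11.5, 0.5333)

(-11.5, 0.5333)


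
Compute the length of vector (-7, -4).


|u| = sqrt((-7)^2 + (-4)^2) = sqrt(65) = 8.0623

8.0623


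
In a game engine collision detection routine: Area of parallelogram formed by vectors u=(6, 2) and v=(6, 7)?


|u x v| = |6*7 - 2*6|
= |42 - 12| = 30

30


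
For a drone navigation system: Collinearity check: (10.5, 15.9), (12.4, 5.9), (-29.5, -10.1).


Cross product: (12.4-10.5)*((-10.1)-15.9) - (5.9-15.9)*((-29.5)-10.5)
= -449.4

No, not collinear


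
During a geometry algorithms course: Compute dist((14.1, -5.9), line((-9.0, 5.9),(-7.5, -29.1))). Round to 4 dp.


|cross product| = 790.8
|line direction| = sqrt(1227.25) = 35.0321
Distance = 790.8/sqrt(1227.25) = 22.5736

22.5736


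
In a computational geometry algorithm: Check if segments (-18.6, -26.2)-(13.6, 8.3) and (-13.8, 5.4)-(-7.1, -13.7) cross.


Cross products: d1=-303.4, d2=542.77, d3=851.92, d4=5.75
d1*d2 < 0 and d3*d4 < 0? no

No, they don't intersect


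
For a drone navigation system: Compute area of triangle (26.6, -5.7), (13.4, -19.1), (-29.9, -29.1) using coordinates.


Area = |x_A(y_B-y_C) + x_B(y_C-y_A) + x_C(y_A-y_B)|/2
= |266 + (-313.56) + (-400.66)|/2
= 448.22/2 = 224.11

224.11


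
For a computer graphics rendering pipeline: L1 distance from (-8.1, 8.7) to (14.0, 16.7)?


|(-8.1)-14| + |8.7-16.7| = 22.1 + 8 = 30.1

30.1


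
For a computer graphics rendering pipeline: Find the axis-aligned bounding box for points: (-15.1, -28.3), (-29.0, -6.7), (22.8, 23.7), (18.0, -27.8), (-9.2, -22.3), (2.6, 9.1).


x range: [-29, 22.8]
y range: [-28.3, 23.7]
Bounding box: (-29,-28.3) to (22.8,23.7)

(-29,-28.3) to (22.8,23.7)


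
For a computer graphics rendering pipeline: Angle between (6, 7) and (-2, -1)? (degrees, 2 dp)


u.v = -19, |u| = sqrt(85) = 9.2195, |v| = sqrt(5) = 2.2361
cos(theta) = u.v/(|u||v|) = -19/sqrt(425) = -0.921635
theta = acos(-0.921635) = 157.17 degrees

157.17 degrees


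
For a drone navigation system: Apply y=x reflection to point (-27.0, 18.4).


Reflection over y=x: (x,y) -> (y,x)
(-27, 18.4) -> (18.4, -27)

(18.4, -27)


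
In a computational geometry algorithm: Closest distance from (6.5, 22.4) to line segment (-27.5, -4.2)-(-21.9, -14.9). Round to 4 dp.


Project P onto AB: t = 0 (clamped to [0,1])
Closest point on segment: (-27.5, -4.2)
Distance: 43.169

43.169


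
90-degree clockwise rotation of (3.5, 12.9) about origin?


90° CW: (x,y) -> (y, -x)
(3.5,12.9) -> (12.9, -3.5)

(12.9, -3.5)


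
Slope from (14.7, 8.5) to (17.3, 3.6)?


slope = (y2-y1)/(x2-x1) = (3.6-8.5)/(17.3-14.7) = (-4.9)/2.6 = -1.8846

-1.8846


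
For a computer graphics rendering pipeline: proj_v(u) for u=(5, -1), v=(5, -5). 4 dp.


u.v = 30, |v| = sqrt(50) = 7.0711
Scalar projection = u.v / |v| = 30 / sqrt(50) = 4.2426

4.2426


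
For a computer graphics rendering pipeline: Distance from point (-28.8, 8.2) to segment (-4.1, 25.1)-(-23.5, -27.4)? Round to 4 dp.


Project P onto AB: t = 0.4362 (clamped to [0,1])
Closest point on segment: (-12.5622, 2.1997)
Distance: 17.311

17.311


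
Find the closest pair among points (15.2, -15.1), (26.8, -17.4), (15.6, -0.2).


d(P0,P1) = 11.8258, d(P0,P2) = 14.9054, d(P1,P2) = 20.5251
Closest: P0 and P1

Closest pair: (15.2, -15.1) and (26.8, -17.4), distance = 11.8258


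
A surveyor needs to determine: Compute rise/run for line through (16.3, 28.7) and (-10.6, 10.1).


slope = (y2-y1)/(x2-x1) = (10.1-28.7)/((-10.6)-16.3) = (-18.6)/(-26.9) = 0.6914

0.6914


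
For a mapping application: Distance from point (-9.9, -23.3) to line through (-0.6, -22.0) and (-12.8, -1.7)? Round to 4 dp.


|cross product| = 204.65
|line direction| = sqrt(560.93) = 23.684
Distance = 204.65/sqrt(560.93) = 8.6409

8.6409


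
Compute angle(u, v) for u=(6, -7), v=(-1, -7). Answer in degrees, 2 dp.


u.v = 43, |u| = sqrt(85) = 9.2195, |v| = sqrt(50) = 7.0711
cos(theta) = u.v/(|u||v|) = 43/sqrt(4250) = 0.65959
theta = acos(0.65959) = 48.73 degrees

48.73 degrees


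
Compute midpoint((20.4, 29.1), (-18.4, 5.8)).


M = ((20.4+(-18.4))/2, (29.1+5.8)/2)
= (1, 17.45)

(1, 17.45)


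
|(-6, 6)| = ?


|u| = sqrt((-6)^2 + 6^2) = sqrt(72) = 8.4853

8.4853


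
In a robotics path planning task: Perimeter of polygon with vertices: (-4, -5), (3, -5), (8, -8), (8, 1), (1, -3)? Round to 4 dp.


Sides: (-4, -5)->(3, -5): sqrt(49) = 7, (3, -5)->(8, -8): sqrt(34) = 5.830952, (8, -8)->(8, 1): sqrt(81) = 9, (8, 1)->(1, -3): sqrt(65) = 8.062258, (1, -3)->(-4, -5): sqrt(29) = 5.385165
Sum = 35.278375
Perimeter = 35.2784

35.2784


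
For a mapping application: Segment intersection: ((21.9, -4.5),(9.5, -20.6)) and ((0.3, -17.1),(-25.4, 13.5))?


Cross products: d1=-984.78, d2=-191.57, d3=-191.52, d4=-984.73
d1*d2 < 0 and d3*d4 < 0? no

No, they don't intersect


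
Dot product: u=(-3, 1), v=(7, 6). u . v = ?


u . v = u_x*v_x + u_y*v_y = (-3)*7 + 1*6
= (-21) + 6 = -15

-15


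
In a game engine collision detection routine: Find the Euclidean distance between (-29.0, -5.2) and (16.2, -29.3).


dx=45.2, dy=-24.1
d^2 = 45.2^2 + (-24.1)^2 = 2623.85
d = sqrt(2623.85) = 51.2235

51.2235


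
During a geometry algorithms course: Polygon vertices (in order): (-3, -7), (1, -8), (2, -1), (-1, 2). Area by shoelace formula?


Shoelace sum: ((-3)*(-8) - 1*(-7)) + (1*(-1) - 2*(-8)) + (2*2 - (-1)*(-1)) + ((-1)*(-7) - (-3)*2)
= 62
Area = |62|/2 = 31

31


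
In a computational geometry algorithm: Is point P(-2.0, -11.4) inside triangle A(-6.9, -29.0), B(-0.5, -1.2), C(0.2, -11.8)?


Cross products: AB x AP = -23.58, BC x BP = -23.04, CA x CP = -40.68
All same sign? yes

Yes, inside


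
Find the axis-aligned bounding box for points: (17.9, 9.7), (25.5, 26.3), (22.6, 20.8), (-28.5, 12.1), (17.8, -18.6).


x range: [-28.5, 25.5]
y range: [-18.6, 26.3]
Bounding box: (-28.5,-18.6) to (25.5,26.3)

(-28.5,-18.6) to (25.5,26.3)


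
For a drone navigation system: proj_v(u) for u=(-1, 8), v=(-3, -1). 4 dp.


u.v = -5, |v| = sqrt(10) = 3.1623
Scalar projection = u.v / |v| = -5 / sqrt(10) = -1.5811

-1.5811


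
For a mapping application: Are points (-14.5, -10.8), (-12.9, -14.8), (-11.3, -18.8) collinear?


Cross product: ((-12.9)-(-14.5))*((-18.8)-(-10.8)) - ((-14.8)-(-10.8))*((-11.3)-(-14.5))
= 0

Yes, collinear


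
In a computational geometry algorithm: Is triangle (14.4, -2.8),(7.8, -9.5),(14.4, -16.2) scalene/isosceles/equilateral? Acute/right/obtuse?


Side lengths squared: AB^2=88.45, BC^2=88.45, CA^2=179.56
Sorted: [88.45, 88.45, 179.56]
By sides: Isosceles, By angles: Obtuse

Isosceles, Obtuse


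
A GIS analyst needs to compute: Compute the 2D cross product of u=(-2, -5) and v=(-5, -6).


u x v = u_x*v_y - u_y*v_x = (-2)*(-6) - (-5)*(-5)
= 12 - 25 = -13

-13


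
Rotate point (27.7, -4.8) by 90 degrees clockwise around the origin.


90° CW: (x,y) -> (y, -x)
(27.7,-4.8) -> (-4.8, -27.7)

(-4.8, -27.7)


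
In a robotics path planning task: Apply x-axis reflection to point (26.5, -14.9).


Reflection over x-axis: (x,y) -> (x,-y)
(26.5, -14.9) -> (26.5, 14.9)

(26.5, 14.9)


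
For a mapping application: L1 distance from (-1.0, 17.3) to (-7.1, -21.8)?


|(-1)-(-7.1)| + |17.3-(-21.8)| = 6.1 + 39.1 = 45.2

45.2


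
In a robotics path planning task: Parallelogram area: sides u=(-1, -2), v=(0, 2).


|u x v| = |(-1)*2 - (-2)*0|
= |(-2) - 0| = 2

2


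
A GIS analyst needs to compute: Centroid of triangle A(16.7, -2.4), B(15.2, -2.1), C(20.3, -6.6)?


Centroid = ((x_A+x_B+x_C)/3, (y_A+y_B+y_C)/3)
= ((16.7+15.2+20.3)/3, ((-2.4)+(-2.1)+(-6.6))/3)
= (17.4, -3.7)

(17.4, -3.7)


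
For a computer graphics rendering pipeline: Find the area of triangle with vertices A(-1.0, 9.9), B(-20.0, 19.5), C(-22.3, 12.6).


Area = |x_A(y_B-y_C) + x_B(y_C-y_A) + x_C(y_A-y_B)|/2
= |(-6.9) + (-54) + 214.08|/2
= 153.18/2 = 76.59

76.59


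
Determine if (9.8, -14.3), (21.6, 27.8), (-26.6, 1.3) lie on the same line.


Cross product: (21.6-9.8)*(1.3-(-14.3)) - (27.8-(-14.3))*((-26.6)-9.8)
= 1716.52

No, not collinear


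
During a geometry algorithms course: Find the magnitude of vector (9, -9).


|u| = sqrt(9^2 + (-9)^2) = sqrt(162) = 12.7279

12.7279


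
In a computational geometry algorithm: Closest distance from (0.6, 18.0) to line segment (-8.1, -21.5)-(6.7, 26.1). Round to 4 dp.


Project P onto AB: t = 0.8085 (clamped to [0,1])
Closest point on segment: (3.8658, 16.9846)
Distance: 3.42

3.42


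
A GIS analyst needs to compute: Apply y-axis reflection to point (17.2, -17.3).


Reflection over y-axis: (x,y) -> (-x,y)
(17.2, -17.3) -> (-17.2, -17.3)

(-17.2, -17.3)


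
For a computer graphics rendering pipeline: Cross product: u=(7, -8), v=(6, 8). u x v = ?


u x v = u_x*v_y - u_y*v_x = 7*8 - (-8)*6
= 56 - (-48) = 104

104


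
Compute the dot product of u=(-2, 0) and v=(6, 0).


u . v = u_x*v_x + u_y*v_y = (-2)*6 + 0*0
= (-12) + 0 = -12

-12


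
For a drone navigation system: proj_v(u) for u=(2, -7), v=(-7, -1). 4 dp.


u.v = -7, |v| = sqrt(50) = 7.0711
Scalar projection = u.v / |v| = -7 / sqrt(50) = -0.9899

-0.9899


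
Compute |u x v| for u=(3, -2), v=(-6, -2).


|u x v| = |3*(-2) - (-2)*(-6)|
= |(-6) - 12| = 18

18


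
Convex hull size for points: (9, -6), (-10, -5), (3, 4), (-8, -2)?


Convex hull vertices (CCW): (-10, -5), (9, -6), (3, 4), (-8, -2)
Count = 4

4


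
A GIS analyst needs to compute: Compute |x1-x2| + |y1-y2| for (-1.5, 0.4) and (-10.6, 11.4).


|(-1.5)-(-10.6)| + |0.4-11.4| = 9.1 + 11 = 20.1

20.1


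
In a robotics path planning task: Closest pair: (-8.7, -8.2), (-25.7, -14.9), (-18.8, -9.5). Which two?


d(P0,P1) = 18.2727, d(P0,P2) = 10.1833, d(P1,P2) = 8.7618
Closest: P1 and P2

Closest pair: (-25.7, -14.9) and (-18.8, -9.5), distance = 8.7618


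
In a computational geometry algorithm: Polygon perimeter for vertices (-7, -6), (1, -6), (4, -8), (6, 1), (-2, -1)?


Sides: (-7, -6)->(1, -6): sqrt(64) = 8, (1, -6)->(4, -8): sqrt(13) = 3.605551, (4, -8)->(6, 1): sqrt(85) = 9.219544, (6, 1)->(-2, -1): sqrt(68) = 8.246211, (-2, -1)->(-7, -6): sqrt(50) = 7.071068
Sum = 36.142374
Perimeter = 36.1424

36.1424


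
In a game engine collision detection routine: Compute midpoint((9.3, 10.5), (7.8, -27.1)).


M = ((9.3+7.8)/2, (10.5+(-27.1))/2)
= (8.55, -8.3)

(8.55, -8.3)


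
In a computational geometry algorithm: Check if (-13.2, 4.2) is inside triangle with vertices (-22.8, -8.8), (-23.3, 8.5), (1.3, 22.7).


Cross products: AB x AP = -172.58, BC x BP = -249.2, CA x CP = -10.9
All same sign? yes

Yes, inside


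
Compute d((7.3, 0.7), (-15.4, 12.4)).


dx=-22.7, dy=11.7
d^2 = (-22.7)^2 + 11.7^2 = 652.18
d = sqrt(652.18) = 25.5378

25.5378


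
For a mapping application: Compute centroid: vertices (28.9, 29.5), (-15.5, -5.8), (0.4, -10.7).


Centroid = ((x_A+x_B+x_C)/3, (y_A+y_B+y_C)/3)
= ((28.9+(-15.5)+0.4)/3, (29.5+(-5.8)+(-10.7))/3)
= (4.6, 4.3333)

(4.6, 4.3333)


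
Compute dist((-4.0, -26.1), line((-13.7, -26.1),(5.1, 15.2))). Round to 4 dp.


|cross product| = 400.61
|line direction| = sqrt(2059.13) = 45.3776
Distance = 400.61/sqrt(2059.13) = 8.8284

8.8284


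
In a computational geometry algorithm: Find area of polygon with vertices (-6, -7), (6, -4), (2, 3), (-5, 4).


Shoelace sum: ((-6)*(-4) - 6*(-7)) + (6*3 - 2*(-4)) + (2*4 - (-5)*3) + ((-5)*(-7) - (-6)*4)
= 174
Area = |174|/2 = 87

87


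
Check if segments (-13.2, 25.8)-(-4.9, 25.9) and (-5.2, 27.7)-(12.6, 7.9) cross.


Cross products: d1=-192.22, d2=-26.1, d3=14.97, d4=-151.15
d1*d2 < 0 and d3*d4 < 0? no

No, they don't intersect


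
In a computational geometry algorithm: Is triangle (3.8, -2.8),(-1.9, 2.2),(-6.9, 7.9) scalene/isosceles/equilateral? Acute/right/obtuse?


Side lengths squared: AB^2=57.49, BC^2=57.49, CA^2=228.98
Sorted: [57.49, 57.49, 228.98]
By sides: Isosceles, By angles: Obtuse

Isosceles, Obtuse


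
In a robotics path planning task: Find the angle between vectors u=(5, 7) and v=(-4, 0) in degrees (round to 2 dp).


u.v = -20, |u| = sqrt(74) = 8.6023, |v| = sqrt(16) = 4
cos(theta) = u.v/(|u||v|) = -20/sqrt(1184) = -0.581238
theta = acos(-0.581238) = 125.54 degrees

125.54 degrees


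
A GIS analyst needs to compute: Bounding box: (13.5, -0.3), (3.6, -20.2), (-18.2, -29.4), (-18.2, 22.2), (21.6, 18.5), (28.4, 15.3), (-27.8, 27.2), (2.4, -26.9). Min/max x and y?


x range: [-27.8, 28.4]
y range: [-29.4, 27.2]
Bounding box: (-27.8,-29.4) to (28.4,27.2)

(-27.8,-29.4) to (28.4,27.2)


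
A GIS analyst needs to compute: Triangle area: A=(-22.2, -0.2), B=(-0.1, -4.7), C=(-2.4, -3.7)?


Area = |x_A(y_B-y_C) + x_B(y_C-y_A) + x_C(y_A-y_B)|/2
= |22.2 + 0.35 + (-10.8)|/2
= 11.75/2 = 5.875

5.875


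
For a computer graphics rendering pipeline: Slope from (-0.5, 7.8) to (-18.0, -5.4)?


slope = (y2-y1)/(x2-x1) = ((-5.4)-7.8)/((-18)-(-0.5)) = (-13.2)/(-17.5) = 0.7543

0.7543


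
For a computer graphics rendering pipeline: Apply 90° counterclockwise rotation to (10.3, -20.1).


90° CCW: (x,y) -> (-y, x)
(10.3,-20.1) -> (20.1, 10.3)

(20.1, 10.3)


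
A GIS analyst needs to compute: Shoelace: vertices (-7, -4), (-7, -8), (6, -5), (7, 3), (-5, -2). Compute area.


Shoelace sum: ((-7)*(-8) - (-7)*(-4)) + ((-7)*(-5) - 6*(-8)) + (6*3 - 7*(-5)) + (7*(-2) - (-5)*3) + ((-5)*(-4) - (-7)*(-2))
= 171
Area = |171|/2 = 85.5

85.5


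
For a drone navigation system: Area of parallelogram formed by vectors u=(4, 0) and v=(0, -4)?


|u x v| = |4*(-4) - 0*0|
= |(-16) - 0| = 16

16


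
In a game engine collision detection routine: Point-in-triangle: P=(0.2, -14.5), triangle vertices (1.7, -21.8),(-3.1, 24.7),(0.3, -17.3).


Cross products: AB x AP = 34.71, BC x BP = 5.32, CA x CP = 3.47
All same sign? yes

Yes, inside


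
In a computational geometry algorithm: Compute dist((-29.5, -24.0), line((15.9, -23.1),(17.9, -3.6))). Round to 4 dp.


|cross product| = 883.5
|line direction| = sqrt(384.25) = 19.6023
Distance = 883.5/sqrt(384.25) = 45.0713

45.0713


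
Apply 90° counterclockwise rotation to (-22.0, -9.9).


90° CCW: (x,y) -> (-y, x)
(-22,-9.9) -> (9.9, -22)

(9.9, -22)


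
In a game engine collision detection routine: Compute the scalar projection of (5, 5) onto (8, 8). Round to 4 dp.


u.v = 80, |v| = sqrt(128) = 11.3137
Scalar projection = u.v / |v| = 80 / sqrt(128) = 7.0711

7.0711


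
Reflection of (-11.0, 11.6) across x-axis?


Reflection over x-axis: (x,y) -> (x,-y)
(-11, 11.6) -> (-11, -11.6)

(-11, -11.6)


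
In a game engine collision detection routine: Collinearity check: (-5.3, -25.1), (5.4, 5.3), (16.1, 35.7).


Cross product: (5.4-(-5.3))*(35.7-(-25.1)) - (5.3-(-25.1))*(16.1-(-5.3))
= 0

Yes, collinear


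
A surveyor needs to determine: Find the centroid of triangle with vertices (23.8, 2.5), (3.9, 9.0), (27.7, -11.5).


Centroid = ((x_A+x_B+x_C)/3, (y_A+y_B+y_C)/3)
= ((23.8+3.9+27.7)/3, (2.5+9+(-11.5))/3)
= (18.4667, 0)

(18.4667, 0)


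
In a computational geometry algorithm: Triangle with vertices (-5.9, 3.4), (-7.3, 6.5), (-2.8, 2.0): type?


Side lengths squared: AB^2=11.57, BC^2=40.5, CA^2=11.57
Sorted: [11.57, 11.57, 40.5]
By sides: Isosceles, By angles: Obtuse

Isosceles, Obtuse


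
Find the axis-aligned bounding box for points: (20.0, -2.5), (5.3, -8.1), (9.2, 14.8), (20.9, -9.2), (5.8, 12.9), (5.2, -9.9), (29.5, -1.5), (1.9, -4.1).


x range: [1.9, 29.5]
y range: [-9.9, 14.8]
Bounding box: (1.9,-9.9) to (29.5,14.8)

(1.9,-9.9) to (29.5,14.8)


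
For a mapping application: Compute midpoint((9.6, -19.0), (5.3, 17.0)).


M = ((9.6+5.3)/2, ((-19)+17)/2)
= (7.45, -1)

(7.45, -1)


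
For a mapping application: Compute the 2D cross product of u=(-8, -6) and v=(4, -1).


u x v = u_x*v_y - u_y*v_x = (-8)*(-1) - (-6)*4
= 8 - (-24) = 32

32


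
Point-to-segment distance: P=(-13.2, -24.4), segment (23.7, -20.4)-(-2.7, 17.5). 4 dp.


Project P onto AB: t = 0.3856 (clamped to [0,1])
Closest point on segment: (13.521, -5.787)
Distance: 32.5647

32.5647


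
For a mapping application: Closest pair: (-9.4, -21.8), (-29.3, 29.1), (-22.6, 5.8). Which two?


d(P0,P1) = 54.6518, d(P0,P2) = 30.5941, d(P1,P2) = 24.2442
Closest: P1 and P2

Closest pair: (-29.3, 29.1) and (-22.6, 5.8), distance = 24.2442


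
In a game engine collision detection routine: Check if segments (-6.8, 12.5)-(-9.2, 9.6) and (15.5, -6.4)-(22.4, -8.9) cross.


Cross products: d1=74.66, d2=48.65, d3=110.03, d4=136.04
d1*d2 < 0 and d3*d4 < 0? no

No, they don't intersect


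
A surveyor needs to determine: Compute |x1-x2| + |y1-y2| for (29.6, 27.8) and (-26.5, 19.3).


|29.6-(-26.5)| + |27.8-19.3| = 56.1 + 8.5 = 64.6

64.6


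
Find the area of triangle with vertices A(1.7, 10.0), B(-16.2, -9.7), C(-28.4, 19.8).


Area = |x_A(y_B-y_C) + x_B(y_C-y_A) + x_C(y_A-y_B)|/2
= |(-50.15) + (-158.76) + (-559.48)|/2
= 768.39/2 = 384.195

384.195


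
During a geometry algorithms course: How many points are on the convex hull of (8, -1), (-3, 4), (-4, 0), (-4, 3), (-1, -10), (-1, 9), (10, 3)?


Convex hull vertices (CCW): (-4, 0), (-1, -10), (8, -1), (10, 3), (-1, 9), (-4, 3)
Count = 6

6


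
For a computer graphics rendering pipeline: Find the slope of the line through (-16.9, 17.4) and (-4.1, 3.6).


slope = (y2-y1)/(x2-x1) = (3.6-17.4)/((-4.1)-(-16.9)) = (-13.8)/12.8 = -1.0781

-1.0781


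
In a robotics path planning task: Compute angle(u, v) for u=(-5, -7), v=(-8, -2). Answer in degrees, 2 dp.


u.v = 54, |u| = sqrt(74) = 8.6023, |v| = sqrt(68) = 8.2462
cos(theta) = u.v/(|u||v|) = 54/sqrt(5032) = 0.761243
theta = acos(0.761243) = 40.43 degrees

40.43 degrees


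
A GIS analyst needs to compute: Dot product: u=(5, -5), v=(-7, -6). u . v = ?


u . v = u_x*v_x + u_y*v_y = 5*(-7) + (-5)*(-6)
= (-35) + 30 = -5

-5


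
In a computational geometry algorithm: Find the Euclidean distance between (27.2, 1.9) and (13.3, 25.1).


dx=-13.9, dy=23.2
d^2 = (-13.9)^2 + 23.2^2 = 731.45
d = sqrt(731.45) = 27.0453

27.0453


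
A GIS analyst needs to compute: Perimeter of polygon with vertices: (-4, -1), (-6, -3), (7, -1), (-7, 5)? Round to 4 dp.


Sides: (-4, -1)->(-6, -3): sqrt(8) = 2.828427, (-6, -3)->(7, -1): sqrt(173) = 13.152946, (7, -1)->(-7, 5): sqrt(232) = 15.231546, (-7, 5)->(-4, -1): sqrt(45) = 6.708204
Sum = 37.921123
Perimeter = 37.9211

37.9211


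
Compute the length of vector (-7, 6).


|u| = sqrt((-7)^2 + 6^2) = sqrt(85) = 9.2195

9.2195


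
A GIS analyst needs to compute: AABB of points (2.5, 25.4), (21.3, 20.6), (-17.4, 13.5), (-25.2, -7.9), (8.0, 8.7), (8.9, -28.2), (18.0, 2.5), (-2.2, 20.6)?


x range: [-25.2, 21.3]
y range: [-28.2, 25.4]
Bounding box: (-25.2,-28.2) to (21.3,25.4)

(-25.2,-28.2) to (21.3,25.4)


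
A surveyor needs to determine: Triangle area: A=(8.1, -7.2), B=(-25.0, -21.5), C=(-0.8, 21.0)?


Area = |x_A(y_B-y_C) + x_B(y_C-y_A) + x_C(y_A-y_B)|/2
= |(-344.25) + (-705) + (-11.44)|/2
= 1060.69/2 = 530.345

530.345


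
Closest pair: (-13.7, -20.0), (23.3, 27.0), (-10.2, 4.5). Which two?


d(P0,P1) = 59.8164, d(P0,P2) = 24.7487, d(P1,P2) = 40.3547
Closest: P0 and P2

Closest pair: (-13.7, -20.0) and (-10.2, 4.5), distance = 24.7487


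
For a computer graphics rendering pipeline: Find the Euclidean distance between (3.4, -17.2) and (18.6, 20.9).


dx=15.2, dy=38.1
d^2 = 15.2^2 + 38.1^2 = 1682.65
d = sqrt(1682.65) = 41.0201

41.0201


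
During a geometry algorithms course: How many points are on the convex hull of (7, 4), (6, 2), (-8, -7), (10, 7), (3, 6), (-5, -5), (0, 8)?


Convex hull vertices (CCW): (-8, -7), (6, 2), (10, 7), (0, 8)
Count = 4

4


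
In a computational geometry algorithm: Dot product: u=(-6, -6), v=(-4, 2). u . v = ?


u . v = u_x*v_x + u_y*v_y = (-6)*(-4) + (-6)*2
= 24 + (-12) = 12

12


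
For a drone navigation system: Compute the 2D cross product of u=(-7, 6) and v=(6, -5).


u x v = u_x*v_y - u_y*v_x = (-7)*(-5) - 6*6
= 35 - 36 = -1

-1


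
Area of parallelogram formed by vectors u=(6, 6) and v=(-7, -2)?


|u x v| = |6*(-2) - 6*(-7)|
= |(-12) - (-42)| = 30

30


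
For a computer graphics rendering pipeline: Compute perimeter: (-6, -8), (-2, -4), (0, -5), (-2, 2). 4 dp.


Sides: (-6, -8)->(-2, -4): sqrt(32) = 5.656854, (-2, -4)->(0, -5): sqrt(5) = 2.236068, (0, -5)->(-2, 2): sqrt(53) = 7.28011, (-2, 2)->(-6, -8): sqrt(116) = 10.77033
Sum = 25.943362
Perimeter = 25.9434

25.9434


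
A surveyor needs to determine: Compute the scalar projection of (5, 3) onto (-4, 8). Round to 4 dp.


u.v = 4, |v| = sqrt(80) = 8.9443
Scalar projection = u.v / |v| = 4 / sqrt(80) = 0.4472

0.4472


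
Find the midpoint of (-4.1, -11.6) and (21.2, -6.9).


M = (((-4.1)+21.2)/2, ((-11.6)+(-6.9))/2)
= (8.55, -9.25)

(8.55, -9.25)


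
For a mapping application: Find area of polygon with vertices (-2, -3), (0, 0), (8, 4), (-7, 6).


Shoelace sum: ((-2)*0 - 0*(-3)) + (0*4 - 8*0) + (8*6 - (-7)*4) + ((-7)*(-3) - (-2)*6)
= 109
Area = |109|/2 = 54.5

54.5
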